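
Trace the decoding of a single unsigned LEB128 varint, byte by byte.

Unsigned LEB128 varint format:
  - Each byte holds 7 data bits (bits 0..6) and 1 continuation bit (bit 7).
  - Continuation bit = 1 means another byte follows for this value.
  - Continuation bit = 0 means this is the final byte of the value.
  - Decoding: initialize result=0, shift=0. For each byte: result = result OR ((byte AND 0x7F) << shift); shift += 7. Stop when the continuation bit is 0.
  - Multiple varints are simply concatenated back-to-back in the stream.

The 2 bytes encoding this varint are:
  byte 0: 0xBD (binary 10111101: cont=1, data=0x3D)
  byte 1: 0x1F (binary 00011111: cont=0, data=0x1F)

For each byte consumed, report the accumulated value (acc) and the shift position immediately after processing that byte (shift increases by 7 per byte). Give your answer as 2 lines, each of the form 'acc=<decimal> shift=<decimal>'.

Answer: acc=61 shift=7
acc=4029 shift=14

Derivation:
byte 0=0xBD: payload=0x3D=61, contrib = 61<<0 = 61; acc -> 61, shift -> 7
byte 1=0x1F: payload=0x1F=31, contrib = 31<<7 = 3968; acc -> 4029, shift -> 14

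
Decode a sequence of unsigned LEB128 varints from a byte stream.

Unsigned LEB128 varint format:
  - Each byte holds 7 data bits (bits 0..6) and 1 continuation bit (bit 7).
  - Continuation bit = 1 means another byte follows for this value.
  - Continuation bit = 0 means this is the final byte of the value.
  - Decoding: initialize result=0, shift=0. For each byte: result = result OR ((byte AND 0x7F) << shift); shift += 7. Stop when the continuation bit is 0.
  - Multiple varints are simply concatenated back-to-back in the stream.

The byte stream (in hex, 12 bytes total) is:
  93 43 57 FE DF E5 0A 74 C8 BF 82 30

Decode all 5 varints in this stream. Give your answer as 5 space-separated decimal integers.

Answer: 8595 87 22638590 116 100704200

Derivation:
  byte[0]=0x93 cont=1 payload=0x13=19: acc |= 19<<0 -> acc=19 shift=7
  byte[1]=0x43 cont=0 payload=0x43=67: acc |= 67<<7 -> acc=8595 shift=14 [end]
Varint 1: bytes[0:2] = 93 43 -> value 8595 (2 byte(s))
  byte[2]=0x57 cont=0 payload=0x57=87: acc |= 87<<0 -> acc=87 shift=7 [end]
Varint 2: bytes[2:3] = 57 -> value 87 (1 byte(s))
  byte[3]=0xFE cont=1 payload=0x7E=126: acc |= 126<<0 -> acc=126 shift=7
  byte[4]=0xDF cont=1 payload=0x5F=95: acc |= 95<<7 -> acc=12286 shift=14
  byte[5]=0xE5 cont=1 payload=0x65=101: acc |= 101<<14 -> acc=1667070 shift=21
  byte[6]=0x0A cont=0 payload=0x0A=10: acc |= 10<<21 -> acc=22638590 shift=28 [end]
Varint 3: bytes[3:7] = FE DF E5 0A -> value 22638590 (4 byte(s))
  byte[7]=0x74 cont=0 payload=0x74=116: acc |= 116<<0 -> acc=116 shift=7 [end]
Varint 4: bytes[7:8] = 74 -> value 116 (1 byte(s))
  byte[8]=0xC8 cont=1 payload=0x48=72: acc |= 72<<0 -> acc=72 shift=7
  byte[9]=0xBF cont=1 payload=0x3F=63: acc |= 63<<7 -> acc=8136 shift=14
  byte[10]=0x82 cont=1 payload=0x02=2: acc |= 2<<14 -> acc=40904 shift=21
  byte[11]=0x30 cont=0 payload=0x30=48: acc |= 48<<21 -> acc=100704200 shift=28 [end]
Varint 5: bytes[8:12] = C8 BF 82 30 -> value 100704200 (4 byte(s))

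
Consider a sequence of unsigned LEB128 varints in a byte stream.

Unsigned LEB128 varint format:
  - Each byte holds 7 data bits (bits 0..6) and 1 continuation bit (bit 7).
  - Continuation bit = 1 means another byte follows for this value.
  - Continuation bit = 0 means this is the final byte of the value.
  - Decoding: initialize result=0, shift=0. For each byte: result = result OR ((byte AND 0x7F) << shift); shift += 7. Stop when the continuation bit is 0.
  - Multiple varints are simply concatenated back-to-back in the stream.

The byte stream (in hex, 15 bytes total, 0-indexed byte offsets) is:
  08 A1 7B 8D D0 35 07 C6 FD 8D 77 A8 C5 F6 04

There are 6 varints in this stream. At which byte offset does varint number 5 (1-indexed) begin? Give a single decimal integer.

Answer: 7

Derivation:
  byte[0]=0x08 cont=0 payload=0x08=8: acc |= 8<<0 -> acc=8 shift=7 [end]
Varint 1: bytes[0:1] = 08 -> value 8 (1 byte(s))
  byte[1]=0xA1 cont=1 payload=0x21=33: acc |= 33<<0 -> acc=33 shift=7
  byte[2]=0x7B cont=0 payload=0x7B=123: acc |= 123<<7 -> acc=15777 shift=14 [end]
Varint 2: bytes[1:3] = A1 7B -> value 15777 (2 byte(s))
  byte[3]=0x8D cont=1 payload=0x0D=13: acc |= 13<<0 -> acc=13 shift=7
  byte[4]=0xD0 cont=1 payload=0x50=80: acc |= 80<<7 -> acc=10253 shift=14
  byte[5]=0x35 cont=0 payload=0x35=53: acc |= 53<<14 -> acc=878605 shift=21 [end]
Varint 3: bytes[3:6] = 8D D0 35 -> value 878605 (3 byte(s))
  byte[6]=0x07 cont=0 payload=0x07=7: acc |= 7<<0 -> acc=7 shift=7 [end]
Varint 4: bytes[6:7] = 07 -> value 7 (1 byte(s))
  byte[7]=0xC6 cont=1 payload=0x46=70: acc |= 70<<0 -> acc=70 shift=7
  byte[8]=0xFD cont=1 payload=0x7D=125: acc |= 125<<7 -> acc=16070 shift=14
  byte[9]=0x8D cont=1 payload=0x0D=13: acc |= 13<<14 -> acc=229062 shift=21
  byte[10]=0x77 cont=0 payload=0x77=119: acc |= 119<<21 -> acc=249790150 shift=28 [end]
Varint 5: bytes[7:11] = C6 FD 8D 77 -> value 249790150 (4 byte(s))
  byte[11]=0xA8 cont=1 payload=0x28=40: acc |= 40<<0 -> acc=40 shift=7
  byte[12]=0xC5 cont=1 payload=0x45=69: acc |= 69<<7 -> acc=8872 shift=14
  byte[13]=0xF6 cont=1 payload=0x76=118: acc |= 118<<14 -> acc=1942184 shift=21
  byte[14]=0x04 cont=0 payload=0x04=4: acc |= 4<<21 -> acc=10330792 shift=28 [end]
Varint 6: bytes[11:15] = A8 C5 F6 04 -> value 10330792 (4 byte(s))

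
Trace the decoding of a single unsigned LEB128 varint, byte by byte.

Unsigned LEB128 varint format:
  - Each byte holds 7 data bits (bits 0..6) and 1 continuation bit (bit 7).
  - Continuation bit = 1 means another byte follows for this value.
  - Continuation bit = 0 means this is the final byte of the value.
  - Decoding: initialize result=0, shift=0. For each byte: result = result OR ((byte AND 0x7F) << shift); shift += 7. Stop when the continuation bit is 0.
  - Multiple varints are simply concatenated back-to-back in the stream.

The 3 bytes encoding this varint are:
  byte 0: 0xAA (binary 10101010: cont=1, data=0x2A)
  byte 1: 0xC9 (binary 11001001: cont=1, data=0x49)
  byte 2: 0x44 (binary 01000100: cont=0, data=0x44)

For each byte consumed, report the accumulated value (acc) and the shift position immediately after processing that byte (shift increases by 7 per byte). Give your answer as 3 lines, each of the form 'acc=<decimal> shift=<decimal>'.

Answer: acc=42 shift=7
acc=9386 shift=14
acc=1123498 shift=21

Derivation:
byte 0=0xAA: payload=0x2A=42, contrib = 42<<0 = 42; acc -> 42, shift -> 7
byte 1=0xC9: payload=0x49=73, contrib = 73<<7 = 9344; acc -> 9386, shift -> 14
byte 2=0x44: payload=0x44=68, contrib = 68<<14 = 1114112; acc -> 1123498, shift -> 21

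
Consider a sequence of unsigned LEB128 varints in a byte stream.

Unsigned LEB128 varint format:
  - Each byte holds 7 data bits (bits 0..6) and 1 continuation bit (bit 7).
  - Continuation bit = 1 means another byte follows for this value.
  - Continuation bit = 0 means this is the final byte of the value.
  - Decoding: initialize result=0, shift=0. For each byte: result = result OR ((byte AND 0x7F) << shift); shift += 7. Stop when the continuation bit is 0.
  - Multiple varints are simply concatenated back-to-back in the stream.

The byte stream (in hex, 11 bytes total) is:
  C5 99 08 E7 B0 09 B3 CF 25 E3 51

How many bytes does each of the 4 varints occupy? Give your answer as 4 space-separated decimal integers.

Answer: 3 3 3 2

Derivation:
  byte[0]=0xC5 cont=1 payload=0x45=69: acc |= 69<<0 -> acc=69 shift=7
  byte[1]=0x99 cont=1 payload=0x19=25: acc |= 25<<7 -> acc=3269 shift=14
  byte[2]=0x08 cont=0 payload=0x08=8: acc |= 8<<14 -> acc=134341 shift=21 [end]
Varint 1: bytes[0:3] = C5 99 08 -> value 134341 (3 byte(s))
  byte[3]=0xE7 cont=1 payload=0x67=103: acc |= 103<<0 -> acc=103 shift=7
  byte[4]=0xB0 cont=1 payload=0x30=48: acc |= 48<<7 -> acc=6247 shift=14
  byte[5]=0x09 cont=0 payload=0x09=9: acc |= 9<<14 -> acc=153703 shift=21 [end]
Varint 2: bytes[3:6] = E7 B0 09 -> value 153703 (3 byte(s))
  byte[6]=0xB3 cont=1 payload=0x33=51: acc |= 51<<0 -> acc=51 shift=7
  byte[7]=0xCF cont=1 payload=0x4F=79: acc |= 79<<7 -> acc=10163 shift=14
  byte[8]=0x25 cont=0 payload=0x25=37: acc |= 37<<14 -> acc=616371 shift=21 [end]
Varint 3: bytes[6:9] = B3 CF 25 -> value 616371 (3 byte(s))
  byte[9]=0xE3 cont=1 payload=0x63=99: acc |= 99<<0 -> acc=99 shift=7
  byte[10]=0x51 cont=0 payload=0x51=81: acc |= 81<<7 -> acc=10467 shift=14 [end]
Varint 4: bytes[9:11] = E3 51 -> value 10467 (2 byte(s))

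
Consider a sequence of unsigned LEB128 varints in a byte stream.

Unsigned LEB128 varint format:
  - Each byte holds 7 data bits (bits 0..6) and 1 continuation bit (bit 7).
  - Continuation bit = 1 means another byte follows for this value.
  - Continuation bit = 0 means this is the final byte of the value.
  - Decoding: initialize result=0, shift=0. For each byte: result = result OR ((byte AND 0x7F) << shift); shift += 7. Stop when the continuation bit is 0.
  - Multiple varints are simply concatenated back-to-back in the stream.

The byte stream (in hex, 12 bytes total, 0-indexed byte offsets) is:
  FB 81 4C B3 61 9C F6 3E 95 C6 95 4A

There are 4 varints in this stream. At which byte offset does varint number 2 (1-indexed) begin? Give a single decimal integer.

Answer: 3

Derivation:
  byte[0]=0xFB cont=1 payload=0x7B=123: acc |= 123<<0 -> acc=123 shift=7
  byte[1]=0x81 cont=1 payload=0x01=1: acc |= 1<<7 -> acc=251 shift=14
  byte[2]=0x4C cont=0 payload=0x4C=76: acc |= 76<<14 -> acc=1245435 shift=21 [end]
Varint 1: bytes[0:3] = FB 81 4C -> value 1245435 (3 byte(s))
  byte[3]=0xB3 cont=1 payload=0x33=51: acc |= 51<<0 -> acc=51 shift=7
  byte[4]=0x61 cont=0 payload=0x61=97: acc |= 97<<7 -> acc=12467 shift=14 [end]
Varint 2: bytes[3:5] = B3 61 -> value 12467 (2 byte(s))
  byte[5]=0x9C cont=1 payload=0x1C=28: acc |= 28<<0 -> acc=28 shift=7
  byte[6]=0xF6 cont=1 payload=0x76=118: acc |= 118<<7 -> acc=15132 shift=14
  byte[7]=0x3E cont=0 payload=0x3E=62: acc |= 62<<14 -> acc=1030940 shift=21 [end]
Varint 3: bytes[5:8] = 9C F6 3E -> value 1030940 (3 byte(s))
  byte[8]=0x95 cont=1 payload=0x15=21: acc |= 21<<0 -> acc=21 shift=7
  byte[9]=0xC6 cont=1 payload=0x46=70: acc |= 70<<7 -> acc=8981 shift=14
  byte[10]=0x95 cont=1 payload=0x15=21: acc |= 21<<14 -> acc=353045 shift=21
  byte[11]=0x4A cont=0 payload=0x4A=74: acc |= 74<<21 -> acc=155542293 shift=28 [end]
Varint 4: bytes[8:12] = 95 C6 95 4A -> value 155542293 (4 byte(s))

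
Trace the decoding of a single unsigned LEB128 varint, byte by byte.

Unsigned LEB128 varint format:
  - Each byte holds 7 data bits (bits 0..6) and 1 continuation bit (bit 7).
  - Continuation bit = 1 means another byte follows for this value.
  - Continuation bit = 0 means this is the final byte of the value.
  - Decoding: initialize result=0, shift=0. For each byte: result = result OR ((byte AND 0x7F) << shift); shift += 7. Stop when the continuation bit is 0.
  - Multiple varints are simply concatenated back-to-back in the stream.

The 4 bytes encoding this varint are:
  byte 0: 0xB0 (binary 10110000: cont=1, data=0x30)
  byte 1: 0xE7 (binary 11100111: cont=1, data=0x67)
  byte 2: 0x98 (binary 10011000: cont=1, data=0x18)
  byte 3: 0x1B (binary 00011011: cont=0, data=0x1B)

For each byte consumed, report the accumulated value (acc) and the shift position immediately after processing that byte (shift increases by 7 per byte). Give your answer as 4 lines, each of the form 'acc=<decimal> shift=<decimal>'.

Answer: acc=48 shift=7
acc=13232 shift=14
acc=406448 shift=21
acc=57029552 shift=28

Derivation:
byte 0=0xB0: payload=0x30=48, contrib = 48<<0 = 48; acc -> 48, shift -> 7
byte 1=0xE7: payload=0x67=103, contrib = 103<<7 = 13184; acc -> 13232, shift -> 14
byte 2=0x98: payload=0x18=24, contrib = 24<<14 = 393216; acc -> 406448, shift -> 21
byte 3=0x1B: payload=0x1B=27, contrib = 27<<21 = 56623104; acc -> 57029552, shift -> 28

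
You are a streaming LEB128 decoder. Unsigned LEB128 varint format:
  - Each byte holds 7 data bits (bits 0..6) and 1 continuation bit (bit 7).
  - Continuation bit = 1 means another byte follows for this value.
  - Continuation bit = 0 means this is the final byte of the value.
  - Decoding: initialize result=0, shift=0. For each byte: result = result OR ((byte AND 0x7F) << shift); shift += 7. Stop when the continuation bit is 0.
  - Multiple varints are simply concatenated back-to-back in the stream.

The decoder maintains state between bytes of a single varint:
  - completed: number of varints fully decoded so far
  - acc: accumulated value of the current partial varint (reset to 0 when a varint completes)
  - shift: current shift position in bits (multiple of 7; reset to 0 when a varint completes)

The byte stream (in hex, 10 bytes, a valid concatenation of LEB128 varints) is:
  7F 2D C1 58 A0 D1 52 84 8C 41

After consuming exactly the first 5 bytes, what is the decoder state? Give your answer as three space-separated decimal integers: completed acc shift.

Answer: 3 32 7

Derivation:
byte[0]=0x7F cont=0 payload=0x7F: varint #1 complete (value=127); reset -> completed=1 acc=0 shift=0
byte[1]=0x2D cont=0 payload=0x2D: varint #2 complete (value=45); reset -> completed=2 acc=0 shift=0
byte[2]=0xC1 cont=1 payload=0x41: acc |= 65<<0 -> completed=2 acc=65 shift=7
byte[3]=0x58 cont=0 payload=0x58: varint #3 complete (value=11329); reset -> completed=3 acc=0 shift=0
byte[4]=0xA0 cont=1 payload=0x20: acc |= 32<<0 -> completed=3 acc=32 shift=7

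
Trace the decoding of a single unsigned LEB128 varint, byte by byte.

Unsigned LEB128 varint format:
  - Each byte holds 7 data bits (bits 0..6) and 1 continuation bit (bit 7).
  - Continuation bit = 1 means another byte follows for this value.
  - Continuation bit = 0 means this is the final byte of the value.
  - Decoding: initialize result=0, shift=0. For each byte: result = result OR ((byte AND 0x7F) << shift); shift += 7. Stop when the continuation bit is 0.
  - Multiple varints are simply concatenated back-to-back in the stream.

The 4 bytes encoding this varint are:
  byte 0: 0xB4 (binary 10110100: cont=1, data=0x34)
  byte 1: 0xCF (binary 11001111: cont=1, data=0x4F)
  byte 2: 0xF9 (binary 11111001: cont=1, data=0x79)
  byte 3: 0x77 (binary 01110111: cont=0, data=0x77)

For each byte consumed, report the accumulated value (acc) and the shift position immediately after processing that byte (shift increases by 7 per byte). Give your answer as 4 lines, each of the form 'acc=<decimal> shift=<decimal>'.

byte 0=0xB4: payload=0x34=52, contrib = 52<<0 = 52; acc -> 52, shift -> 7
byte 1=0xCF: payload=0x4F=79, contrib = 79<<7 = 10112; acc -> 10164, shift -> 14
byte 2=0xF9: payload=0x79=121, contrib = 121<<14 = 1982464; acc -> 1992628, shift -> 21
byte 3=0x77: payload=0x77=119, contrib = 119<<21 = 249561088; acc -> 251553716, shift -> 28

Answer: acc=52 shift=7
acc=10164 shift=14
acc=1992628 shift=21
acc=251553716 shift=28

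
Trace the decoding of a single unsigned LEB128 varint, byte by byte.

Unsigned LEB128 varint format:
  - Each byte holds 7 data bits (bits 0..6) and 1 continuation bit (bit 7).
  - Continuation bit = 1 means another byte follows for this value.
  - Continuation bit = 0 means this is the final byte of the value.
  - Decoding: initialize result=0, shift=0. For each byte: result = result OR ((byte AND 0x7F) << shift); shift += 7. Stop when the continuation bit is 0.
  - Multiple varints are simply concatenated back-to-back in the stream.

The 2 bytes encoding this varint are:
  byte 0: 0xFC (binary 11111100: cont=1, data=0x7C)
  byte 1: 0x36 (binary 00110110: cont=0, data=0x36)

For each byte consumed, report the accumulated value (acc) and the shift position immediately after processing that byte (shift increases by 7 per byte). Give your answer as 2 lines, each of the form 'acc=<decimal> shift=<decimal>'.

Answer: acc=124 shift=7
acc=7036 shift=14

Derivation:
byte 0=0xFC: payload=0x7C=124, contrib = 124<<0 = 124; acc -> 124, shift -> 7
byte 1=0x36: payload=0x36=54, contrib = 54<<7 = 6912; acc -> 7036, shift -> 14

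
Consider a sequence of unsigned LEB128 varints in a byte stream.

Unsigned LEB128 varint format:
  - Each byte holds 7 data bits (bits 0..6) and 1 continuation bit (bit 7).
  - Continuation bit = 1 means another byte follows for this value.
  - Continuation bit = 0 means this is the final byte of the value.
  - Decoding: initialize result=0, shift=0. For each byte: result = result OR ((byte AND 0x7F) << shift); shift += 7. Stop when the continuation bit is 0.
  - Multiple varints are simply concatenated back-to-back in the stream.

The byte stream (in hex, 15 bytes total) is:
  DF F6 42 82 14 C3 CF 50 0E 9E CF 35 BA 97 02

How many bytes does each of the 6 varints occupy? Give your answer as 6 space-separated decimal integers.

Answer: 3 2 3 1 3 3

Derivation:
  byte[0]=0xDF cont=1 payload=0x5F=95: acc |= 95<<0 -> acc=95 shift=7
  byte[1]=0xF6 cont=1 payload=0x76=118: acc |= 118<<7 -> acc=15199 shift=14
  byte[2]=0x42 cont=0 payload=0x42=66: acc |= 66<<14 -> acc=1096543 shift=21 [end]
Varint 1: bytes[0:3] = DF F6 42 -> value 1096543 (3 byte(s))
  byte[3]=0x82 cont=1 payload=0x02=2: acc |= 2<<0 -> acc=2 shift=7
  byte[4]=0x14 cont=0 payload=0x14=20: acc |= 20<<7 -> acc=2562 shift=14 [end]
Varint 2: bytes[3:5] = 82 14 -> value 2562 (2 byte(s))
  byte[5]=0xC3 cont=1 payload=0x43=67: acc |= 67<<0 -> acc=67 shift=7
  byte[6]=0xCF cont=1 payload=0x4F=79: acc |= 79<<7 -> acc=10179 shift=14
  byte[7]=0x50 cont=0 payload=0x50=80: acc |= 80<<14 -> acc=1320899 shift=21 [end]
Varint 3: bytes[5:8] = C3 CF 50 -> value 1320899 (3 byte(s))
  byte[8]=0x0E cont=0 payload=0x0E=14: acc |= 14<<0 -> acc=14 shift=7 [end]
Varint 4: bytes[8:9] = 0E -> value 14 (1 byte(s))
  byte[9]=0x9E cont=1 payload=0x1E=30: acc |= 30<<0 -> acc=30 shift=7
  byte[10]=0xCF cont=1 payload=0x4F=79: acc |= 79<<7 -> acc=10142 shift=14
  byte[11]=0x35 cont=0 payload=0x35=53: acc |= 53<<14 -> acc=878494 shift=21 [end]
Varint 5: bytes[9:12] = 9E CF 35 -> value 878494 (3 byte(s))
  byte[12]=0xBA cont=1 payload=0x3A=58: acc |= 58<<0 -> acc=58 shift=7
  byte[13]=0x97 cont=1 payload=0x17=23: acc |= 23<<7 -> acc=3002 shift=14
  byte[14]=0x02 cont=0 payload=0x02=2: acc |= 2<<14 -> acc=35770 shift=21 [end]
Varint 6: bytes[12:15] = BA 97 02 -> value 35770 (3 byte(s))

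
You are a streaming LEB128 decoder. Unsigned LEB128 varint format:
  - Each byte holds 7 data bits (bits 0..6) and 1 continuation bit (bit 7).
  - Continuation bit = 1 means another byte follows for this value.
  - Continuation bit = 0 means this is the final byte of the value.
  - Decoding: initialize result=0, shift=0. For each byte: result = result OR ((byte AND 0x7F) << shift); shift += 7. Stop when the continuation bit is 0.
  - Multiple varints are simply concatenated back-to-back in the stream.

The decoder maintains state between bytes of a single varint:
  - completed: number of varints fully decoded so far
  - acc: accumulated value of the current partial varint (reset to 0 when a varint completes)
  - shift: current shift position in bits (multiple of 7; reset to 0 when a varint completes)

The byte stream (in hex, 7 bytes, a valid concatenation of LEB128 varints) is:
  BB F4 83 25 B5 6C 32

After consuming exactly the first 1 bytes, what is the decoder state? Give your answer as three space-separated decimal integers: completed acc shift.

byte[0]=0xBB cont=1 payload=0x3B: acc |= 59<<0 -> completed=0 acc=59 shift=7

Answer: 0 59 7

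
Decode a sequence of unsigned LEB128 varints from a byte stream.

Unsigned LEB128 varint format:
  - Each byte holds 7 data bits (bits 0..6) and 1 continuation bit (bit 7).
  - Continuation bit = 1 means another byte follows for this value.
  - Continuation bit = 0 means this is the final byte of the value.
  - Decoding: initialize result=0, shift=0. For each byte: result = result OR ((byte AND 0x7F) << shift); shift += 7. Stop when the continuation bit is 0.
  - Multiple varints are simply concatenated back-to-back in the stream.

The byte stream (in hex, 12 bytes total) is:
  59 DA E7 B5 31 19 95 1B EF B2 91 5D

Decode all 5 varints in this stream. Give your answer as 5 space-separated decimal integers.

Answer: 89 103642074 25 3477 195320175

Derivation:
  byte[0]=0x59 cont=0 payload=0x59=89: acc |= 89<<0 -> acc=89 shift=7 [end]
Varint 1: bytes[0:1] = 59 -> value 89 (1 byte(s))
  byte[1]=0xDA cont=1 payload=0x5A=90: acc |= 90<<0 -> acc=90 shift=7
  byte[2]=0xE7 cont=1 payload=0x67=103: acc |= 103<<7 -> acc=13274 shift=14
  byte[3]=0xB5 cont=1 payload=0x35=53: acc |= 53<<14 -> acc=881626 shift=21
  byte[4]=0x31 cont=0 payload=0x31=49: acc |= 49<<21 -> acc=103642074 shift=28 [end]
Varint 2: bytes[1:5] = DA E7 B5 31 -> value 103642074 (4 byte(s))
  byte[5]=0x19 cont=0 payload=0x19=25: acc |= 25<<0 -> acc=25 shift=7 [end]
Varint 3: bytes[5:6] = 19 -> value 25 (1 byte(s))
  byte[6]=0x95 cont=1 payload=0x15=21: acc |= 21<<0 -> acc=21 shift=7
  byte[7]=0x1B cont=0 payload=0x1B=27: acc |= 27<<7 -> acc=3477 shift=14 [end]
Varint 4: bytes[6:8] = 95 1B -> value 3477 (2 byte(s))
  byte[8]=0xEF cont=1 payload=0x6F=111: acc |= 111<<0 -> acc=111 shift=7
  byte[9]=0xB2 cont=1 payload=0x32=50: acc |= 50<<7 -> acc=6511 shift=14
  byte[10]=0x91 cont=1 payload=0x11=17: acc |= 17<<14 -> acc=285039 shift=21
  byte[11]=0x5D cont=0 payload=0x5D=93: acc |= 93<<21 -> acc=195320175 shift=28 [end]
Varint 5: bytes[8:12] = EF B2 91 5D -> value 195320175 (4 byte(s))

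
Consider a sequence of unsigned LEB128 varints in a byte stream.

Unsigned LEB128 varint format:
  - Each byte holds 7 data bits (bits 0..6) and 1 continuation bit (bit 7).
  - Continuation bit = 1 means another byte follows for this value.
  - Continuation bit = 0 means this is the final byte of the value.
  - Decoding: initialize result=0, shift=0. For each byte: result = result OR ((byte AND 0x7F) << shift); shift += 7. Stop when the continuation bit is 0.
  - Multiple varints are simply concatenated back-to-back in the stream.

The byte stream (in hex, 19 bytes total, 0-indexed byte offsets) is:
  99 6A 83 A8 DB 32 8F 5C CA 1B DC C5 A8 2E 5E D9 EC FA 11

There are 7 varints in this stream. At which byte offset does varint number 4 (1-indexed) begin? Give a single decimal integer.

Answer: 8

Derivation:
  byte[0]=0x99 cont=1 payload=0x19=25: acc |= 25<<0 -> acc=25 shift=7
  byte[1]=0x6A cont=0 payload=0x6A=106: acc |= 106<<7 -> acc=13593 shift=14 [end]
Varint 1: bytes[0:2] = 99 6A -> value 13593 (2 byte(s))
  byte[2]=0x83 cont=1 payload=0x03=3: acc |= 3<<0 -> acc=3 shift=7
  byte[3]=0xA8 cont=1 payload=0x28=40: acc |= 40<<7 -> acc=5123 shift=14
  byte[4]=0xDB cont=1 payload=0x5B=91: acc |= 91<<14 -> acc=1496067 shift=21
  byte[5]=0x32 cont=0 payload=0x32=50: acc |= 50<<21 -> acc=106353667 shift=28 [end]
Varint 2: bytes[2:6] = 83 A8 DB 32 -> value 106353667 (4 byte(s))
  byte[6]=0x8F cont=1 payload=0x0F=15: acc |= 15<<0 -> acc=15 shift=7
  byte[7]=0x5C cont=0 payload=0x5C=92: acc |= 92<<7 -> acc=11791 shift=14 [end]
Varint 3: bytes[6:8] = 8F 5C -> value 11791 (2 byte(s))
  byte[8]=0xCA cont=1 payload=0x4A=74: acc |= 74<<0 -> acc=74 shift=7
  byte[9]=0x1B cont=0 payload=0x1B=27: acc |= 27<<7 -> acc=3530 shift=14 [end]
Varint 4: bytes[8:10] = CA 1B -> value 3530 (2 byte(s))
  byte[10]=0xDC cont=1 payload=0x5C=92: acc |= 92<<0 -> acc=92 shift=7
  byte[11]=0xC5 cont=1 payload=0x45=69: acc |= 69<<7 -> acc=8924 shift=14
  byte[12]=0xA8 cont=1 payload=0x28=40: acc |= 40<<14 -> acc=664284 shift=21
  byte[13]=0x2E cont=0 payload=0x2E=46: acc |= 46<<21 -> acc=97133276 shift=28 [end]
Varint 5: bytes[10:14] = DC C5 A8 2E -> value 97133276 (4 byte(s))
  byte[14]=0x5E cont=0 payload=0x5E=94: acc |= 94<<0 -> acc=94 shift=7 [end]
Varint 6: bytes[14:15] = 5E -> value 94 (1 byte(s))
  byte[15]=0xD9 cont=1 payload=0x59=89: acc |= 89<<0 -> acc=89 shift=7
  byte[16]=0xEC cont=1 payload=0x6C=108: acc |= 108<<7 -> acc=13913 shift=14
  byte[17]=0xFA cont=1 payload=0x7A=122: acc |= 122<<14 -> acc=2012761 shift=21
  byte[18]=0x11 cont=0 payload=0x11=17: acc |= 17<<21 -> acc=37664345 shift=28 [end]
Varint 7: bytes[15:19] = D9 EC FA 11 -> value 37664345 (4 byte(s))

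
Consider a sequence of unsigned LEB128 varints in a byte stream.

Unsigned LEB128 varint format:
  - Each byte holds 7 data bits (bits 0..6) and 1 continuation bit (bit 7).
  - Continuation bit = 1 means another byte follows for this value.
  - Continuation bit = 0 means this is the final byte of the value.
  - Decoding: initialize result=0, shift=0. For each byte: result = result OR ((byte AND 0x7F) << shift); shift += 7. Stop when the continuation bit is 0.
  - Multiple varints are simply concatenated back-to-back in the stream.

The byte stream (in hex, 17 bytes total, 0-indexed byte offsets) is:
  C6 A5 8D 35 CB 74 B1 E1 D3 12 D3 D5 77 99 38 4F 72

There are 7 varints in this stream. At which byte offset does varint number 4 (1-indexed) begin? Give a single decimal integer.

  byte[0]=0xC6 cont=1 payload=0x46=70: acc |= 70<<0 -> acc=70 shift=7
  byte[1]=0xA5 cont=1 payload=0x25=37: acc |= 37<<7 -> acc=4806 shift=14
  byte[2]=0x8D cont=1 payload=0x0D=13: acc |= 13<<14 -> acc=217798 shift=21
  byte[3]=0x35 cont=0 payload=0x35=53: acc |= 53<<21 -> acc=111366854 shift=28 [end]
Varint 1: bytes[0:4] = C6 A5 8D 35 -> value 111366854 (4 byte(s))
  byte[4]=0xCB cont=1 payload=0x4B=75: acc |= 75<<0 -> acc=75 shift=7
  byte[5]=0x74 cont=0 payload=0x74=116: acc |= 116<<7 -> acc=14923 shift=14 [end]
Varint 2: bytes[4:6] = CB 74 -> value 14923 (2 byte(s))
  byte[6]=0xB1 cont=1 payload=0x31=49: acc |= 49<<0 -> acc=49 shift=7
  byte[7]=0xE1 cont=1 payload=0x61=97: acc |= 97<<7 -> acc=12465 shift=14
  byte[8]=0xD3 cont=1 payload=0x53=83: acc |= 83<<14 -> acc=1372337 shift=21
  byte[9]=0x12 cont=0 payload=0x12=18: acc |= 18<<21 -> acc=39121073 shift=28 [end]
Varint 3: bytes[6:10] = B1 E1 D3 12 -> value 39121073 (4 byte(s))
  byte[10]=0xD3 cont=1 payload=0x53=83: acc |= 83<<0 -> acc=83 shift=7
  byte[11]=0xD5 cont=1 payload=0x55=85: acc |= 85<<7 -> acc=10963 shift=14
  byte[12]=0x77 cont=0 payload=0x77=119: acc |= 119<<14 -> acc=1960659 shift=21 [end]
Varint 4: bytes[10:13] = D3 D5 77 -> value 1960659 (3 byte(s))
  byte[13]=0x99 cont=1 payload=0x19=25: acc |= 25<<0 -> acc=25 shift=7
  byte[14]=0x38 cont=0 payload=0x38=56: acc |= 56<<7 -> acc=7193 shift=14 [end]
Varint 5: bytes[13:15] = 99 38 -> value 7193 (2 byte(s))
  byte[15]=0x4F cont=0 payload=0x4F=79: acc |= 79<<0 -> acc=79 shift=7 [end]
Varint 6: bytes[15:16] = 4F -> value 79 (1 byte(s))
  byte[16]=0x72 cont=0 payload=0x72=114: acc |= 114<<0 -> acc=114 shift=7 [end]
Varint 7: bytes[16:17] = 72 -> value 114 (1 byte(s))

Answer: 10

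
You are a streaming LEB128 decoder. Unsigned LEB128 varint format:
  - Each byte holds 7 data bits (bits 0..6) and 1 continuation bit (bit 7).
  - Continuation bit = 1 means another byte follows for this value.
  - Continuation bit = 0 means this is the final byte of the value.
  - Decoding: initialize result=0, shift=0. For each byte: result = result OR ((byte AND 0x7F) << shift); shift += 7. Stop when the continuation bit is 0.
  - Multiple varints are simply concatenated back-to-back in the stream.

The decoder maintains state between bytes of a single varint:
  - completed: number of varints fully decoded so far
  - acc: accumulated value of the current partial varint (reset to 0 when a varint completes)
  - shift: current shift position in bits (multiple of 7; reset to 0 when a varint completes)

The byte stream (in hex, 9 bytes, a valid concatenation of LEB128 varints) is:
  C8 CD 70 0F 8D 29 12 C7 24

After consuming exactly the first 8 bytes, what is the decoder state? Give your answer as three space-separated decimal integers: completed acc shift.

byte[0]=0xC8 cont=1 payload=0x48: acc |= 72<<0 -> completed=0 acc=72 shift=7
byte[1]=0xCD cont=1 payload=0x4D: acc |= 77<<7 -> completed=0 acc=9928 shift=14
byte[2]=0x70 cont=0 payload=0x70: varint #1 complete (value=1844936); reset -> completed=1 acc=0 shift=0
byte[3]=0x0F cont=0 payload=0x0F: varint #2 complete (value=15); reset -> completed=2 acc=0 shift=0
byte[4]=0x8D cont=1 payload=0x0D: acc |= 13<<0 -> completed=2 acc=13 shift=7
byte[5]=0x29 cont=0 payload=0x29: varint #3 complete (value=5261); reset -> completed=3 acc=0 shift=0
byte[6]=0x12 cont=0 payload=0x12: varint #4 complete (value=18); reset -> completed=4 acc=0 shift=0
byte[7]=0xC7 cont=1 payload=0x47: acc |= 71<<0 -> completed=4 acc=71 shift=7

Answer: 4 71 7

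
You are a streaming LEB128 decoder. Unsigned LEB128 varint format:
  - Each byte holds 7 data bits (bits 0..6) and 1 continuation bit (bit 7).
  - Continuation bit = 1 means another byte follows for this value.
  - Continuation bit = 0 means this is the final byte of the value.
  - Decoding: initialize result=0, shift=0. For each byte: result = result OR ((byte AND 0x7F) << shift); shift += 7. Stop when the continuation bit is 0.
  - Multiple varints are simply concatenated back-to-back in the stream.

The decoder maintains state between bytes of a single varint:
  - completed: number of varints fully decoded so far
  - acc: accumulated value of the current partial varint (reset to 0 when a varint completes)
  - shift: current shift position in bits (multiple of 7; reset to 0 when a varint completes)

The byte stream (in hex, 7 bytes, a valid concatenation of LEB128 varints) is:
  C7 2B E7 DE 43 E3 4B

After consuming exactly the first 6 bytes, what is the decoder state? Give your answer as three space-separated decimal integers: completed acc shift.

byte[0]=0xC7 cont=1 payload=0x47: acc |= 71<<0 -> completed=0 acc=71 shift=7
byte[1]=0x2B cont=0 payload=0x2B: varint #1 complete (value=5575); reset -> completed=1 acc=0 shift=0
byte[2]=0xE7 cont=1 payload=0x67: acc |= 103<<0 -> completed=1 acc=103 shift=7
byte[3]=0xDE cont=1 payload=0x5E: acc |= 94<<7 -> completed=1 acc=12135 shift=14
byte[4]=0x43 cont=0 payload=0x43: varint #2 complete (value=1109863); reset -> completed=2 acc=0 shift=0
byte[5]=0xE3 cont=1 payload=0x63: acc |= 99<<0 -> completed=2 acc=99 shift=7

Answer: 2 99 7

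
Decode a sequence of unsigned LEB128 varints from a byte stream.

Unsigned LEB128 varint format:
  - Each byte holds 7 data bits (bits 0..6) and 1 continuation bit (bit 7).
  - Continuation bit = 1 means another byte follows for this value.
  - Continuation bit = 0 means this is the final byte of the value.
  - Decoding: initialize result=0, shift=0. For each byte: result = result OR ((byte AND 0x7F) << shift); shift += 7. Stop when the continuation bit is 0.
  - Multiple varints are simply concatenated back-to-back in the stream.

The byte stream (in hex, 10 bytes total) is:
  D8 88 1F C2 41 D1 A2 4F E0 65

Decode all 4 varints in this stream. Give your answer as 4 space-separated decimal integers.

Answer: 509016 8386 1298769 13024

Derivation:
  byte[0]=0xD8 cont=1 payload=0x58=88: acc |= 88<<0 -> acc=88 shift=7
  byte[1]=0x88 cont=1 payload=0x08=8: acc |= 8<<7 -> acc=1112 shift=14
  byte[2]=0x1F cont=0 payload=0x1F=31: acc |= 31<<14 -> acc=509016 shift=21 [end]
Varint 1: bytes[0:3] = D8 88 1F -> value 509016 (3 byte(s))
  byte[3]=0xC2 cont=1 payload=0x42=66: acc |= 66<<0 -> acc=66 shift=7
  byte[4]=0x41 cont=0 payload=0x41=65: acc |= 65<<7 -> acc=8386 shift=14 [end]
Varint 2: bytes[3:5] = C2 41 -> value 8386 (2 byte(s))
  byte[5]=0xD1 cont=1 payload=0x51=81: acc |= 81<<0 -> acc=81 shift=7
  byte[6]=0xA2 cont=1 payload=0x22=34: acc |= 34<<7 -> acc=4433 shift=14
  byte[7]=0x4F cont=0 payload=0x4F=79: acc |= 79<<14 -> acc=1298769 shift=21 [end]
Varint 3: bytes[5:8] = D1 A2 4F -> value 1298769 (3 byte(s))
  byte[8]=0xE0 cont=1 payload=0x60=96: acc |= 96<<0 -> acc=96 shift=7
  byte[9]=0x65 cont=0 payload=0x65=101: acc |= 101<<7 -> acc=13024 shift=14 [end]
Varint 4: bytes[8:10] = E0 65 -> value 13024 (2 byte(s))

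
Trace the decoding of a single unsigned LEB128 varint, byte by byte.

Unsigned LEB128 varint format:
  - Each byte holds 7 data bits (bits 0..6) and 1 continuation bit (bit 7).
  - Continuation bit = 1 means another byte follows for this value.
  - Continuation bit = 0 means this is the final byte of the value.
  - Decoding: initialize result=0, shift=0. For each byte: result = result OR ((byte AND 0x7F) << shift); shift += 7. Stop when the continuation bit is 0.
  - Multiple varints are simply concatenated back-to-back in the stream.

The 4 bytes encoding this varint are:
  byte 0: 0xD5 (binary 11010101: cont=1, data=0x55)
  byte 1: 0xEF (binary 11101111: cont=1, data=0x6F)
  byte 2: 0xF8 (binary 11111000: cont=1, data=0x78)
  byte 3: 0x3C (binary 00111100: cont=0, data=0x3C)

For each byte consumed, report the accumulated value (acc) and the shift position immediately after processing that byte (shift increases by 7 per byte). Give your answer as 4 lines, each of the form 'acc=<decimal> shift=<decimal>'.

Answer: acc=85 shift=7
acc=14293 shift=14
acc=1980373 shift=21
acc=127809493 shift=28

Derivation:
byte 0=0xD5: payload=0x55=85, contrib = 85<<0 = 85; acc -> 85, shift -> 7
byte 1=0xEF: payload=0x6F=111, contrib = 111<<7 = 14208; acc -> 14293, shift -> 14
byte 2=0xF8: payload=0x78=120, contrib = 120<<14 = 1966080; acc -> 1980373, shift -> 21
byte 3=0x3C: payload=0x3C=60, contrib = 60<<21 = 125829120; acc -> 127809493, shift -> 28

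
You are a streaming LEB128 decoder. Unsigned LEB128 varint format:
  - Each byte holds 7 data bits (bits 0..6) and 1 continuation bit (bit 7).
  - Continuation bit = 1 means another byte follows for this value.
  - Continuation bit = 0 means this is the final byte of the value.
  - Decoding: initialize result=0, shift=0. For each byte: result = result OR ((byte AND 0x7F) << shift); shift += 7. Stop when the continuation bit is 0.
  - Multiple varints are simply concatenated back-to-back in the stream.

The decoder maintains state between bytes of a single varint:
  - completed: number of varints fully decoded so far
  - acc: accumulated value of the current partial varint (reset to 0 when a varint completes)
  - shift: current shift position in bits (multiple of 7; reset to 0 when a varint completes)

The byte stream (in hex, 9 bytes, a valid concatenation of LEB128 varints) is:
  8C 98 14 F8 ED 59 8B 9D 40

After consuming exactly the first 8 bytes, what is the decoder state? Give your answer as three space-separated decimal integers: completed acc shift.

byte[0]=0x8C cont=1 payload=0x0C: acc |= 12<<0 -> completed=0 acc=12 shift=7
byte[1]=0x98 cont=1 payload=0x18: acc |= 24<<7 -> completed=0 acc=3084 shift=14
byte[2]=0x14 cont=0 payload=0x14: varint #1 complete (value=330764); reset -> completed=1 acc=0 shift=0
byte[3]=0xF8 cont=1 payload=0x78: acc |= 120<<0 -> completed=1 acc=120 shift=7
byte[4]=0xED cont=1 payload=0x6D: acc |= 109<<7 -> completed=1 acc=14072 shift=14
byte[5]=0x59 cont=0 payload=0x59: varint #2 complete (value=1472248); reset -> completed=2 acc=0 shift=0
byte[6]=0x8B cont=1 payload=0x0B: acc |= 11<<0 -> completed=2 acc=11 shift=7
byte[7]=0x9D cont=1 payload=0x1D: acc |= 29<<7 -> completed=2 acc=3723 shift=14

Answer: 2 3723 14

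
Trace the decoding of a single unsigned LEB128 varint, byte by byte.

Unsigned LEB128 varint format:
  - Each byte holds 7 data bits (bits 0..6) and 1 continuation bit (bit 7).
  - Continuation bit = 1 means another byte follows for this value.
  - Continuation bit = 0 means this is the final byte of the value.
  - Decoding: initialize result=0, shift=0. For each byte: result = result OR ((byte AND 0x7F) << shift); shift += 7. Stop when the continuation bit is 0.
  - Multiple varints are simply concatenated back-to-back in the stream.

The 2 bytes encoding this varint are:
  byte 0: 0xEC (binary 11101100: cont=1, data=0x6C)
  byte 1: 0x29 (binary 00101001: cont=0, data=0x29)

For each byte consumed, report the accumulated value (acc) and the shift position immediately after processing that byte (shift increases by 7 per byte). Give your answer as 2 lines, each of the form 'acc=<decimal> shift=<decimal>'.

byte 0=0xEC: payload=0x6C=108, contrib = 108<<0 = 108; acc -> 108, shift -> 7
byte 1=0x29: payload=0x29=41, contrib = 41<<7 = 5248; acc -> 5356, shift -> 14

Answer: acc=108 shift=7
acc=5356 shift=14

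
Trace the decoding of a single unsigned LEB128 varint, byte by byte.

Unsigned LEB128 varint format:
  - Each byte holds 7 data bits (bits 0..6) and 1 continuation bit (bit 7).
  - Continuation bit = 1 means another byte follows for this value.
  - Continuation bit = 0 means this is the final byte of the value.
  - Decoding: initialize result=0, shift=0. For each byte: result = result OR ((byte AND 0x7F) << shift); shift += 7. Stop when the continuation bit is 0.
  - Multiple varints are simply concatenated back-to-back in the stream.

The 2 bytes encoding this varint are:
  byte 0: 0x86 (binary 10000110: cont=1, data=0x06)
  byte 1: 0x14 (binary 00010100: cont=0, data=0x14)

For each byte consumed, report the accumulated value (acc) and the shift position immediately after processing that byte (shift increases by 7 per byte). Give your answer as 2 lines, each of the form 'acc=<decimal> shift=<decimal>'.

Answer: acc=6 shift=7
acc=2566 shift=14

Derivation:
byte 0=0x86: payload=0x06=6, contrib = 6<<0 = 6; acc -> 6, shift -> 7
byte 1=0x14: payload=0x14=20, contrib = 20<<7 = 2560; acc -> 2566, shift -> 14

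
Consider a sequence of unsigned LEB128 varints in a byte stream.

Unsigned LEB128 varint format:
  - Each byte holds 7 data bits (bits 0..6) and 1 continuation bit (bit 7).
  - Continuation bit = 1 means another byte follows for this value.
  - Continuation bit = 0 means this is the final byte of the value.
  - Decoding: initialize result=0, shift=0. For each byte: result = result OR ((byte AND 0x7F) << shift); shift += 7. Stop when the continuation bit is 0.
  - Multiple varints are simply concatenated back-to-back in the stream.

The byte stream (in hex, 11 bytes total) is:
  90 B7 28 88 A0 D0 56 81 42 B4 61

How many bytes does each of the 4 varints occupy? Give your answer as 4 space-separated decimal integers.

Answer: 3 4 2 2

Derivation:
  byte[0]=0x90 cont=1 payload=0x10=16: acc |= 16<<0 -> acc=16 shift=7
  byte[1]=0xB7 cont=1 payload=0x37=55: acc |= 55<<7 -> acc=7056 shift=14
  byte[2]=0x28 cont=0 payload=0x28=40: acc |= 40<<14 -> acc=662416 shift=21 [end]
Varint 1: bytes[0:3] = 90 B7 28 -> value 662416 (3 byte(s))
  byte[3]=0x88 cont=1 payload=0x08=8: acc |= 8<<0 -> acc=8 shift=7
  byte[4]=0xA0 cont=1 payload=0x20=32: acc |= 32<<7 -> acc=4104 shift=14
  byte[5]=0xD0 cont=1 payload=0x50=80: acc |= 80<<14 -> acc=1314824 shift=21
  byte[6]=0x56 cont=0 payload=0x56=86: acc |= 86<<21 -> acc=181669896 shift=28 [end]
Varint 2: bytes[3:7] = 88 A0 D0 56 -> value 181669896 (4 byte(s))
  byte[7]=0x81 cont=1 payload=0x01=1: acc |= 1<<0 -> acc=1 shift=7
  byte[8]=0x42 cont=0 payload=0x42=66: acc |= 66<<7 -> acc=8449 shift=14 [end]
Varint 3: bytes[7:9] = 81 42 -> value 8449 (2 byte(s))
  byte[9]=0xB4 cont=1 payload=0x34=52: acc |= 52<<0 -> acc=52 shift=7
  byte[10]=0x61 cont=0 payload=0x61=97: acc |= 97<<7 -> acc=12468 shift=14 [end]
Varint 4: bytes[9:11] = B4 61 -> value 12468 (2 byte(s))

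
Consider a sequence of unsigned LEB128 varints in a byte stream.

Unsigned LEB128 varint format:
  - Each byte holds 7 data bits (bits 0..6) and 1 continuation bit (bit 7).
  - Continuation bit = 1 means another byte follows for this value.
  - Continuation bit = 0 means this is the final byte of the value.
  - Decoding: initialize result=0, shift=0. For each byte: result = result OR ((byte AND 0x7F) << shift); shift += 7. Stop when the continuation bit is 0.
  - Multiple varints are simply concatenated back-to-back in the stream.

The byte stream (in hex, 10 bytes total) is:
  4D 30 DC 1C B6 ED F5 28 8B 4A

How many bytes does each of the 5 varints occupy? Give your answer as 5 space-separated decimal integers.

Answer: 1 1 2 4 2

Derivation:
  byte[0]=0x4D cont=0 payload=0x4D=77: acc |= 77<<0 -> acc=77 shift=7 [end]
Varint 1: bytes[0:1] = 4D -> value 77 (1 byte(s))
  byte[1]=0x30 cont=0 payload=0x30=48: acc |= 48<<0 -> acc=48 shift=7 [end]
Varint 2: bytes[1:2] = 30 -> value 48 (1 byte(s))
  byte[2]=0xDC cont=1 payload=0x5C=92: acc |= 92<<0 -> acc=92 shift=7
  byte[3]=0x1C cont=0 payload=0x1C=28: acc |= 28<<7 -> acc=3676 shift=14 [end]
Varint 3: bytes[2:4] = DC 1C -> value 3676 (2 byte(s))
  byte[4]=0xB6 cont=1 payload=0x36=54: acc |= 54<<0 -> acc=54 shift=7
  byte[5]=0xED cont=1 payload=0x6D=109: acc |= 109<<7 -> acc=14006 shift=14
  byte[6]=0xF5 cont=1 payload=0x75=117: acc |= 117<<14 -> acc=1930934 shift=21
  byte[7]=0x28 cont=0 payload=0x28=40: acc |= 40<<21 -> acc=85817014 shift=28 [end]
Varint 4: bytes[4:8] = B6 ED F5 28 -> value 85817014 (4 byte(s))
  byte[8]=0x8B cont=1 payload=0x0B=11: acc |= 11<<0 -> acc=11 shift=7
  byte[9]=0x4A cont=0 payload=0x4A=74: acc |= 74<<7 -> acc=9483 shift=14 [end]
Varint 5: bytes[8:10] = 8B 4A -> value 9483 (2 byte(s))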